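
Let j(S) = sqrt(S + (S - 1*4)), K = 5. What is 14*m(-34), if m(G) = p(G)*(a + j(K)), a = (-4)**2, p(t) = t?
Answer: -7616 - 476*sqrt(6) ≈ -8782.0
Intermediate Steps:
j(S) = sqrt(-4 + 2*S) (j(S) = sqrt(S + (S - 4)) = sqrt(S + (-4 + S)) = sqrt(-4 + 2*S))
a = 16
m(G) = G*(16 + sqrt(6)) (m(G) = G*(16 + sqrt(-4 + 2*5)) = G*(16 + sqrt(-4 + 10)) = G*(16 + sqrt(6)))
14*m(-34) = 14*(-34*(16 + sqrt(6))) = 14*(-544 - 34*sqrt(6)) = -7616 - 476*sqrt(6)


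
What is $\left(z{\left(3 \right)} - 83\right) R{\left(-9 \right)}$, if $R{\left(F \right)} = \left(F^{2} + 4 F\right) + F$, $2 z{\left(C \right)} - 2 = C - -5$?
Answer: $-2808$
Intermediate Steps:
$z{\left(C \right)} = \frac{7}{2} + \frac{C}{2}$ ($z{\left(C \right)} = 1 + \frac{C - -5}{2} = 1 + \frac{C + 5}{2} = 1 + \frac{5 + C}{2} = 1 + \left(\frac{5}{2} + \frac{C}{2}\right) = \frac{7}{2} + \frac{C}{2}$)
$R{\left(F \right)} = F^{2} + 5 F$
$\left(z{\left(3 \right)} - 83\right) R{\left(-9 \right)} = \left(\left(\frac{7}{2} + \frac{1}{2} \cdot 3\right) - 83\right) \left(- 9 \left(5 - 9\right)\right) = \left(\left(\frac{7}{2} + \frac{3}{2}\right) - 83\right) \left(\left(-9\right) \left(-4\right)\right) = \left(5 - 83\right) 36 = \left(-78\right) 36 = -2808$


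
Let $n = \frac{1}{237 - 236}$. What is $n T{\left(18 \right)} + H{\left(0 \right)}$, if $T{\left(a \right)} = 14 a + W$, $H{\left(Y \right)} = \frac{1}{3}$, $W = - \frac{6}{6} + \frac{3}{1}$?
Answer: $\frac{763}{3} \approx 254.33$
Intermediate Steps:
$W = 2$ ($W = \left(-6\right) \frac{1}{6} + 3 \cdot 1 = -1 + 3 = 2$)
$H{\left(Y \right)} = \frac{1}{3}$
$T{\left(a \right)} = 2 + 14 a$ ($T{\left(a \right)} = 14 a + 2 = 2 + 14 a$)
$n = 1$ ($n = 1^{-1} = 1$)
$n T{\left(18 \right)} + H{\left(0 \right)} = 1 \left(2 + 14 \cdot 18\right) + \frac{1}{3} = 1 \left(2 + 252\right) + \frac{1}{3} = 1 \cdot 254 + \frac{1}{3} = 254 + \frac{1}{3} = \frac{763}{3}$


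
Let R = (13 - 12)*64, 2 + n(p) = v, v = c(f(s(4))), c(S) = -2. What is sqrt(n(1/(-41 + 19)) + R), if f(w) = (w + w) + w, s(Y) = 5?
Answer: 2*sqrt(15) ≈ 7.7460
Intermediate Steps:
f(w) = 3*w (f(w) = 2*w + w = 3*w)
v = -2
n(p) = -4 (n(p) = -2 - 2 = -4)
R = 64 (R = 1*64 = 64)
sqrt(n(1/(-41 + 19)) + R) = sqrt(-4 + 64) = sqrt(60) = 2*sqrt(15)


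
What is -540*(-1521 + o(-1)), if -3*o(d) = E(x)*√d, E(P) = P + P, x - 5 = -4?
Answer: 821340 + 360*I ≈ 8.2134e+5 + 360.0*I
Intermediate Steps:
x = 1 (x = 5 - 4 = 1)
E(P) = 2*P
o(d) = -2*√d/3 (o(d) = -2*1*√d/3 = -2*√d/3)
-540*(-1521 + o(-1)) = -540*(-1521 - 2*I/3) = 821340 + 360*I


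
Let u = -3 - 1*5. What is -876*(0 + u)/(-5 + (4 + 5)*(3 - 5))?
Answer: -7008/23 ≈ -304.70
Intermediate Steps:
u = -8 (u = -3 - 5 = -8)
-876*(0 + u)/(-5 + (4 + 5)*(3 - 5)) = -876*(0 - 8)/(-5 + (4 + 5)*(3 - 5)) = -(-7008)/(-5 + 9*(-2)) = -(-7008)/(-5 - 18) = -(-7008)/(-23) = -(-7008)*(-1)/23 = -876*8/23 = -7008/23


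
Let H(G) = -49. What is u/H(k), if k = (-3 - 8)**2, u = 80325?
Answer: -11475/7 ≈ -1639.3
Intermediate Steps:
k = 121 (k = (-11)**2 = 121)
u/H(k) = 80325/(-49) = 80325*(-1/49) = -11475/7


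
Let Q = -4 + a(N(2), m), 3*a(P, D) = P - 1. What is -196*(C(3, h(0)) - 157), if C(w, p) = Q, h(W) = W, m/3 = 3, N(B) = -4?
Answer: 95648/3 ≈ 31883.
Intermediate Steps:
m = 9 (m = 3*3 = 9)
a(P, D) = -⅓ + P/3 (a(P, D) = (P - 1)/3 = (-1 + P)/3 = -⅓ + P/3)
Q = -17/3 (Q = -4 + (-⅓ + (⅓)*(-4)) = -4 + (-⅓ - 4/3) = -4 - 5/3 = -17/3 ≈ -5.6667)
C(w, p) = -17/3
-196*(C(3, h(0)) - 157) = -196*(-17/3 - 157) = -196*(-488/3) = 95648/3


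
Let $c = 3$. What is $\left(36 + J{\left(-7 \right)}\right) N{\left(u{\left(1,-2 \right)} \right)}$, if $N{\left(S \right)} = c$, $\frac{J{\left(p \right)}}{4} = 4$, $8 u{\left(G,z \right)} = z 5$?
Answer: $156$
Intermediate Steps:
$u{\left(G,z \right)} = \frac{5 z}{8}$ ($u{\left(G,z \right)} = \frac{z 5}{8} = \frac{5 z}{8}$)
$J{\left(p \right)} = 16$ ($J{\left(p \right)} = 4 \cdot 4 = 16$)
$N{\left(S \right)} = 3$
$\left(36 + J{\left(-7 \right)}\right) N{\left(u{\left(1,-2 \right)} \right)} = \left(36 + 16\right) 3 = 52 \cdot 3 = 156$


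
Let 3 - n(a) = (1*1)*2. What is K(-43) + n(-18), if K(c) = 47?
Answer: 48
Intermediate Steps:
n(a) = 1 (n(a) = 3 - 1*1*2 = 3 - 2 = 1)
K(-43) + n(-18) = 47 + 1 = 48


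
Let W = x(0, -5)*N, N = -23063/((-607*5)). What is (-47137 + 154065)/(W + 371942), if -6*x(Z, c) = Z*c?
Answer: 53464/185971 ≈ 0.28749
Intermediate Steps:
N = 23063/3035 (N = -23063/(-3035) = -23063*(-1/3035) = 23063/3035 ≈ 7.5990)
x(Z, c) = -Z*c/6
W = 0 (W = -⅙*0*(-5)*(23063/3035) = 0*(23063/3035) = 0)
(-47137 + 154065)/(W + 371942) = (-47137 + 154065)/(0 + 371942) = 106928/371942 = 106928*(1/371942) = 53464/185971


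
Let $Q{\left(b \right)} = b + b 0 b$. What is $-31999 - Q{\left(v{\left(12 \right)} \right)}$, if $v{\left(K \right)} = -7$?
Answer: $-31992$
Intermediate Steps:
$Q{\left(b \right)} = b$ ($Q{\left(b \right)} = b + b 0 = b + 0 = b$)
$-31999 - Q{\left(v{\left(12 \right)} \right)} = -31999 - -7 = -31999 + 7 = -31992$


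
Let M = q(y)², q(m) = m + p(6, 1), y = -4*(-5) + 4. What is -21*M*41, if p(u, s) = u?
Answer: -774900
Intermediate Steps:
y = 24 (y = 20 + 4 = 24)
q(m) = 6 + m (q(m) = m + 6 = 6 + m)
M = 900 (M = (6 + 24)² = 30² = 900)
-21*M*41 = -21*900*41 = -18900*41 = -774900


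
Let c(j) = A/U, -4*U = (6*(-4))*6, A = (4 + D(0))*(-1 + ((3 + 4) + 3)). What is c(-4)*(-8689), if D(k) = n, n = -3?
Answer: -8689/4 ≈ -2172.3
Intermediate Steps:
D(k) = -3
A = 9 (A = (4 - 3)*(-1 + ((3 + 4) + 3)) = 1*(-1 + (7 + 3)) = 1*(-1 + 10) = 1*9 = 9)
U = 36 (U = -6*(-4)*6/4 = -(-6)*6 = -1/4*(-144) = 36)
c(j) = 1/4 (c(j) = 9/36 = 9*(1/36) = 1/4)
c(-4)*(-8689) = (1/4)*(-8689) = -8689/4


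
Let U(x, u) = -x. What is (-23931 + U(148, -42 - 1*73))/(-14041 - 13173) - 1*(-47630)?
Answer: 117838809/2474 ≈ 47631.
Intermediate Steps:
(-23931 + U(148, -42 - 1*73))/(-14041 - 13173) - 1*(-47630) = (-23931 - 1*148)/(-14041 - 13173) - 1*(-47630) = (-23931 - 148)/(-27214) + 47630 = -24079*(-1/27214) + 47630 = 2189/2474 + 47630 = 117838809/2474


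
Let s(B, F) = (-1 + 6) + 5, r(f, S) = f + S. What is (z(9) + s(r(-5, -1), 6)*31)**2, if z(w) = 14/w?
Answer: 7862416/81 ≈ 97067.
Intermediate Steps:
r(f, S) = S + f
s(B, F) = 10 (s(B, F) = 5 + 5 = 10)
(z(9) + s(r(-5, -1), 6)*31)**2 = (14/9 + 10*31)**2 = (14*(1/9) + 310)**2 = (14/9 + 310)**2 = (2804/9)**2 = 7862416/81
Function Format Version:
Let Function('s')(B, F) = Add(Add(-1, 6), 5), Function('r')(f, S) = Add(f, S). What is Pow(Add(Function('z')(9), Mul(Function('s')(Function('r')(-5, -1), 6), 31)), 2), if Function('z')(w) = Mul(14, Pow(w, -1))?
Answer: Rational(7862416, 81) ≈ 97067.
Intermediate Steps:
Function('r')(f, S) = Add(S, f)
Function('s')(B, F) = 10 (Function('s')(B, F) = Add(5, 5) = 10)
Pow(Add(Function('z')(9), Mul(Function('s')(Function('r')(-5, -1), 6), 31)), 2) = Pow(Add(Mul(14, Pow(9, -1)), Mul(10, 31)), 2) = Pow(Add(Mul(14, Rational(1, 9)), 310), 2) = Pow(Add(Rational(14, 9), 310), 2) = Pow(Rational(2804, 9), 2) = Rational(7862416, 81)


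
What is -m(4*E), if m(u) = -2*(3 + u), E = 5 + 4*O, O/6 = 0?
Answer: 46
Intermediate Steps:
O = 0 (O = 6*0 = 0)
E = 5 (E = 5 + 4*0 = 5 + 0 = 5)
m(u) = -6 - 2*u
-m(4*E) = -(-6 - 8*5) = -(-6 - 2*20) = -(-6 - 40) = -1*(-46) = 46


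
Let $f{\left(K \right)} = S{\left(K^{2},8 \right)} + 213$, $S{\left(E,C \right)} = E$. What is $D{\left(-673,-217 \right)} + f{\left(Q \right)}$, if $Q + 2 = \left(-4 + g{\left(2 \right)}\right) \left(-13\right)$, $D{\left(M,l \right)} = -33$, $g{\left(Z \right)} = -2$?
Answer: $5956$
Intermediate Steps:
$Q = 76$ ($Q = -2 + \left(-4 - 2\right) \left(-13\right) = -2 - -78 = -2 + 78 = 76$)
$f{\left(K \right)} = 213 + K^{2}$ ($f{\left(K \right)} = K^{2} + 213 = 213 + K^{2}$)
$D{\left(-673,-217 \right)} + f{\left(Q \right)} = -33 + \left(213 + 76^{2}\right) = -33 + \left(213 + 5776\right) = -33 + 5989 = 5956$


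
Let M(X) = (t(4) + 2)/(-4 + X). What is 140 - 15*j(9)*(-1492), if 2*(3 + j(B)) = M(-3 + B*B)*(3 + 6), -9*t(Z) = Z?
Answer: -2400670/37 ≈ -64883.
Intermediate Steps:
t(Z) = -Z/9
M(X) = 14/(9*(-4 + X)) (M(X) = (-1/9*4 + 2)/(-4 + X) = (-4/9 + 2)/(-4 + X) = 14/(9*(-4 + X)))
j(B) = -3 + 7/(-7 + B**2) (j(B) = -3 + ((14/(9*(-4 + (-3 + B*B))))*(3 + 6))/2 = -3 + ((14/(9*(-4 + (-3 + B**2))))*9)/2 = -3 + ((14/(9*(-7 + B**2)))*9)/2 = -3 + (14/(-7 + B**2))/2 = -3 + 7/(-7 + B**2))
140 - 15*j(9)*(-1492) = 140 - 15*(28 - 3*9**2)/(-7 + 9**2)*(-1492) = 140 - 15*(28 - 3*81)/(-7 + 81)*(-1492) = 140 - 15*(28 - 243)/74*(-1492) = 140 - 15*(-215)/74*(-1492) = 140 - 15*(-215/74)*(-1492) = 140 + (3225/74)*(-1492) = 140 - 2405850/37 = -2400670/37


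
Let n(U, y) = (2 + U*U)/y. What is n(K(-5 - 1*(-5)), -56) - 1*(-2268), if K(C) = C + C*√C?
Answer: 63503/28 ≈ 2268.0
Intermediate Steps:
K(C) = C + C^(3/2)
n(U, y) = (2 + U²)/y
n(K(-5 - 1*(-5)), -56) - 1*(-2268) = (2 + ((-5 - 1*(-5)) + (-5 - 1*(-5))^(3/2))²)/(-56) - 1*(-2268) = -(2 + ((-5 + 5) + (-5 + 5)^(3/2))²)/56 + 2268 = -(2 + (0 + 0^(3/2))²)/56 + 2268 = -(2 + (0 + 0)²)/56 + 2268 = -(2 + 0²)/56 + 2268 = -(2 + 0)/56 + 2268 = -1/56*2 + 2268 = -1/28 + 2268 = 63503/28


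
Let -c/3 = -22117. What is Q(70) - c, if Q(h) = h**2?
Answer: -61451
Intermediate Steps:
c = 66351 (c = -3*(-22117) = 66351)
Q(70) - c = 70**2 - 1*66351 = 4900 - 66351 = -61451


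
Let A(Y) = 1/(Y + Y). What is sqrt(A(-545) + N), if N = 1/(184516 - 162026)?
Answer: I*sqrt(52460174)/245141 ≈ 0.029546*I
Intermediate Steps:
A(Y) = 1/(2*Y)
N = 1/22490 ≈ 4.4464e-5
sqrt(A(-545) + N) = sqrt((1/2)/(-545) + 1/22490) = sqrt((1/2)*(-1/545) + 1/22490) = sqrt(-1/1090 + 1/22490) = sqrt(-214/245141) = I*sqrt(52460174)/245141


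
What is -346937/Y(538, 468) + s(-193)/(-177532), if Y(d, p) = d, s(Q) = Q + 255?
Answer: -7699056605/11939027 ≈ -644.86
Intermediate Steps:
s(Q) = 255 + Q
-346937/Y(538, 468) + s(-193)/(-177532) = -346937/538 + (255 - 193)/(-177532) = -346937*1/538 + 62*(-1/177532) = -346937/538 - 31/88766 = -7699056605/11939027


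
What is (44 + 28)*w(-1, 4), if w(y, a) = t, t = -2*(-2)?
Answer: 288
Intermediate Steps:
t = 4
w(y, a) = 4
(44 + 28)*w(-1, 4) = (44 + 28)*4 = 72*4 = 288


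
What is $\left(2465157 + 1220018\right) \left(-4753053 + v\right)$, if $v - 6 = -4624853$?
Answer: $-34559202632500$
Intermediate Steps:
$v = -4624847$ ($v = 6 - 4624853 = -4624847$)
$\left(2465157 + 1220018\right) \left(-4753053 + v\right) = \left(2465157 + 1220018\right) \left(-4753053 - 4624847\right) = 3685175 \left(-9377900\right) = -34559202632500$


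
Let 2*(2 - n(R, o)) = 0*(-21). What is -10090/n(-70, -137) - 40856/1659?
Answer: -8410511/1659 ≈ -5069.6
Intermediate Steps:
n(R, o) = 2 (n(R, o) = 2 - 0*(-21) = 2 - 1/2*0 = 2 + 0 = 2)
-10090/n(-70, -137) - 40856/1659 = -10090/2 - 40856/1659 = -10090*1/2 - 40856*1/1659 = -5045 - 40856/1659 = -8410511/1659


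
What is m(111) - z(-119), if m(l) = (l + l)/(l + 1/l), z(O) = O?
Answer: 745480/6161 ≈ 121.00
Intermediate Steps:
m(l) = 2*l/(l + 1/l) (m(l) = (2*l)/(l + 1/l) = 2*l/(l + 1/l))
m(111) - z(-119) = 2*111²/(1 + 111²) - 1*(-119) = 2*12321/(1 + 12321) + 119 = 2*12321/12322 + 119 = 2*12321*(1/12322) + 119 = 12321/6161 + 119 = 745480/6161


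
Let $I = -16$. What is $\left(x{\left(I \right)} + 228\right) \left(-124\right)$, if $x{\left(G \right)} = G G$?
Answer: $-60016$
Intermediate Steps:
$x{\left(G \right)} = G^{2}$
$\left(x{\left(I \right)} + 228\right) \left(-124\right) = \left(\left(-16\right)^{2} + 228\right) \left(-124\right) = \left(256 + 228\right) \left(-124\right) = 484 \left(-124\right) = -60016$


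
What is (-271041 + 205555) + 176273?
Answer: 110787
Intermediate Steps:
(-271041 + 205555) + 176273 = -65486 + 176273 = 110787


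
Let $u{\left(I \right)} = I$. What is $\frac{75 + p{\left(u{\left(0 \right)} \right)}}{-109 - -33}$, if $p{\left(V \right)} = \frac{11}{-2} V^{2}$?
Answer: $- \frac{75}{76} \approx -0.98684$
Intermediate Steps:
$p{\left(V \right)} = - \frac{11 V^{2}}{2}$ ($p{\left(V \right)} = 11 \left(- \frac{1}{2}\right) V^{2} = - \frac{11 V^{2}}{2}$)
$\frac{75 + p{\left(u{\left(0 \right)} \right)}}{-109 - -33} = \frac{75 - \frac{11 \cdot 0^{2}}{2}}{-109 - -33} = \frac{75 - 0}{-109 + \left(-22 + 55\right)} = \frac{75 + 0}{-109 + 33} = \frac{1}{-76} \cdot 75 = \left(- \frac{1}{76}\right) 75 = - \frac{75}{76}$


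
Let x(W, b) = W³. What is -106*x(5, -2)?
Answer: -13250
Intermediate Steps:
-106*x(5, -2) = -106*5³ = -106*125 = -13250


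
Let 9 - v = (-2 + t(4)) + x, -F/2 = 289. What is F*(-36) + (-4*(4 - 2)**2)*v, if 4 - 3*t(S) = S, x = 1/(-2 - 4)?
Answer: 61888/3 ≈ 20629.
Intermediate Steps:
x = -1/6 (x = 1/(-6) = -1/6 ≈ -0.16667)
t(S) = 4/3 - S/3
F = -578 (F = -2*289 = -578)
v = 67/6 (v = 9 - ((-2 + (4/3 - 1/3*4)) - 1/6) = 9 - ((-2 + (4/3 - 4/3)) - 1/6) = 9 - ((-2 + 0) - 1/6) = 9 - (-2 - 1/6) = 9 - 1*(-13/6) = 9 + 13/6 = 67/6 ≈ 11.167)
F*(-36) + (-4*(4 - 2)**2)*v = -578*(-36) - 4*(4 - 2)**2*(67/6) = 20808 - 4*2**2*(67/6) = 20808 - 4*4*(67/6) = 20808 - 16*67/6 = 20808 - 536/3 = 61888/3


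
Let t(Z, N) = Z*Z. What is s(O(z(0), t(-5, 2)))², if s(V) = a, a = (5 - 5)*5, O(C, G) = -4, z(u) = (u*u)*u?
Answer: 0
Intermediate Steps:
z(u) = u³ (z(u) = u²*u = u³)
t(Z, N) = Z²
a = 0 (a = 0*5 = 0)
s(V) = 0
s(O(z(0), t(-5, 2)))² = 0² = 0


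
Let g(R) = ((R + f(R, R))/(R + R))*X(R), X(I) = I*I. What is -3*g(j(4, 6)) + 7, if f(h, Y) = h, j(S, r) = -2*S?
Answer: -185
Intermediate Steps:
X(I) = I**2
g(R) = R**2 (g(R) = ((R + R)/(R + R))*R**2 = ((2*R)/((2*R)))*R**2 = ((2*R)*(1/(2*R)))*R**2 = 1*R**2 = R**2)
-3*g(j(4, 6)) + 7 = -3*(-2*4)**2 + 7 = -3*(-8)**2 + 7 = -3*64 + 7 = -192 + 7 = -185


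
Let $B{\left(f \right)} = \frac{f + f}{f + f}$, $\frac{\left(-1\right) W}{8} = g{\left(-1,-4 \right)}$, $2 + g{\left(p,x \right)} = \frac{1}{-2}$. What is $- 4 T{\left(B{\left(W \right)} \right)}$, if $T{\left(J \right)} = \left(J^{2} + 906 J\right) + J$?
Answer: $-3632$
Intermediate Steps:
$g{\left(p,x \right)} = - \frac{5}{2}$ ($g{\left(p,x \right)} = -2 + \frac{1}{-2} = -2 - \frac{1}{2} = - \frac{5}{2}$)
$W = 20$ ($W = \left(-8\right) \left(- \frac{5}{2}\right) = 20$)
$B{\left(f \right)} = 1$ ($B{\left(f \right)} = \frac{2 f}{2 f} = 2 f \frac{1}{2 f} = 1$)
$T{\left(J \right)} = J^{2} + 907 J$
$- 4 T{\left(B{\left(W \right)} \right)} = - 4 \cdot 1 \left(907 + 1\right) = - 4 \cdot 1 \cdot 908 = \left(-4\right) 908 = -3632$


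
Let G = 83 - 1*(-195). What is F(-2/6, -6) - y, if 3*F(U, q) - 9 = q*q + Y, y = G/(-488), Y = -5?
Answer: 10177/732 ≈ 13.903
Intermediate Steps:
G = 278 (G = 83 + 195 = 278)
y = -139/244 (y = 278/(-488) = 278*(-1/488) = -139/244 ≈ -0.56967)
F(U, q) = 4/3 + q²/3 (F(U, q) = 3 + (q*q - 5)/3 = 3 + (q² - 5)/3 = 3 + (-5 + q²)/3 = 3 + (-5/3 + q²/3) = 4/3 + q²/3)
F(-2/6, -6) - y = (4/3 + (⅓)*(-6)²) - 1*(-139/244) = (4/3 + (⅓)*36) + 139/244 = (4/3 + 12) + 139/244 = 40/3 + 139/244 = 10177/732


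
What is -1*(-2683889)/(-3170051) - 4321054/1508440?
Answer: -8873223538457/2390915865220 ≈ -3.7112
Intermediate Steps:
-1*(-2683889)/(-3170051) - 4321054/1508440 = 2683889*(-1/3170051) - 4321054*1/1508440 = -2683889/3170051 - 2160527/754220 = -8873223538457/2390915865220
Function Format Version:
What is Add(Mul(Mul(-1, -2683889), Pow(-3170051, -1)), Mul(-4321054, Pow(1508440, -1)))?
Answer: Rational(-8873223538457, 2390915865220) ≈ -3.7112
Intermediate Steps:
Add(Mul(Mul(-1, -2683889), Pow(-3170051, -1)), Mul(-4321054, Pow(1508440, -1))) = Add(Mul(2683889, Rational(-1, 3170051)), Mul(-4321054, Rational(1, 1508440))) = Add(Rational(-2683889, 3170051), Rational(-2160527, 754220)) = Rational(-8873223538457, 2390915865220)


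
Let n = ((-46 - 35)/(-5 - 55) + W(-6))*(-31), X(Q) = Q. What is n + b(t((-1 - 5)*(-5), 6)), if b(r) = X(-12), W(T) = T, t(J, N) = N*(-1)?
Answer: 2643/20 ≈ 132.15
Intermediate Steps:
t(J, N) = -N
b(r) = -12
n = 2883/20 (n = ((-46 - 35)/(-5 - 55) - 6)*(-31) = (-81/(-60) - 6)*(-31) = (-81*(-1/60) - 6)*(-31) = (27/20 - 6)*(-31) = -93/20*(-31) = 2883/20 ≈ 144.15)
n + b(t((-1 - 5)*(-5), 6)) = 2883/20 - 12 = 2643/20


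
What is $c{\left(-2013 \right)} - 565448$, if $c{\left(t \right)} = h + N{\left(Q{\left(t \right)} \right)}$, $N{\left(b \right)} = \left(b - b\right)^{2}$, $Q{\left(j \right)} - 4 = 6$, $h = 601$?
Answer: $-564847$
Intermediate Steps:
$Q{\left(j \right)} = 10$ ($Q{\left(j \right)} = 4 + 6 = 10$)
$N{\left(b \right)} = 0$ ($N{\left(b \right)} = 0^{2} = 0$)
$c{\left(t \right)} = 601$ ($c{\left(t \right)} = 601 + 0 = 601$)
$c{\left(-2013 \right)} - 565448 = 601 - 565448 = -564847$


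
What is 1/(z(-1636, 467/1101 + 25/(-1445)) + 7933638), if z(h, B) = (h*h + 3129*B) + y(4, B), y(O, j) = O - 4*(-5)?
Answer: 106063/1125480212648 ≈ 9.4238e-8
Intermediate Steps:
y(O, j) = 20 + O (y(O, j) = O + 20 = 20 + O)
z(h, B) = 24 + h² + 3129*B (z(h, B) = (h*h + 3129*B) + (20 + 4) = (h² + 3129*B) + 24 = 24 + h² + 3129*B)
1/(z(-1636, 467/1101 + 25/(-1445)) + 7933638) = 1/((24 + (-1636)² + 3129*(467/1101 + 25/(-1445))) + 7933638) = 1/((24 + 2676496 + 3129*(467*(1/1101) + 25*(-1/1445))) + 7933638) = 1/((24 + 2676496 + 3129*(467/1101 - 5/289)) + 7933638) = 1/((24 + 2676496 + 3129*(129458/318189)) + 7933638) = 1/((24 + 2676496 + 135024694/106063) + 7933638) = 1/(284014765454/106063 + 7933638) = 1/(1125480212648/106063) = 106063/1125480212648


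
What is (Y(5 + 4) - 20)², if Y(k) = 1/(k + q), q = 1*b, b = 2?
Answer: 47961/121 ≈ 396.37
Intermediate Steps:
q = 2 (q = 1*2 = 2)
Y(k) = 1/(2 + k) (Y(k) = 1/(k + 2) = 1/(2 + k))
(Y(5 + 4) - 20)² = (1/(2 + (5 + 4)) - 20)² = (1/(2 + 9) - 20)² = (1/11 - 20)² = (-219/11)² = 47961/121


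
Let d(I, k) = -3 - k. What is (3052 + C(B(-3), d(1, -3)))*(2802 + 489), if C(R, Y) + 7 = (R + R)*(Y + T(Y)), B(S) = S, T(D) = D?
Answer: 10021095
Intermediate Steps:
C(R, Y) = -7 + 4*R*Y (C(R, Y) = -7 + (R + R)*(Y + Y) = -7 + (2*R)*(2*Y) = -7 + 4*R*Y)
(3052 + C(B(-3), d(1, -3)))*(2802 + 489) = (3052 + (-7 + 4*(-3)*(-3 - 1*(-3))))*(2802 + 489) = (3052 + (-7 + 4*(-3)*(-3 + 3)))*3291 = (3052 + (-7 + 4*(-3)*0))*3291 = (3052 + (-7 + 0))*3291 = (3052 - 7)*3291 = 3045*3291 = 10021095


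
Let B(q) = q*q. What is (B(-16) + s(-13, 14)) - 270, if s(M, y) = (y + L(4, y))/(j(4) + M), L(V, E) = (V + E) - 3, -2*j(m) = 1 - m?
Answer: -380/23 ≈ -16.522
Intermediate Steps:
B(q) = q²
j(m) = -½ + m/2 (j(m) = -(1 - m)/2 = -½ + m/2)
L(V, E) = -3 + E + V (L(V, E) = (E + V) - 3 = -3 + E + V)
s(M, y) = (1 + 2*y)/(3/2 + M) (s(M, y) = (y + (-3 + y + 4))/((-½ + (½)*4) + M) = (y + (1 + y))/((-½ + 2) + M) = (1 + 2*y)/(3/2 + M))
(B(-16) + s(-13, 14)) - 270 = ((-16)² + 2*(1 + 2*14)/(3 + 2*(-13))) - 270 = (256 + 2*(1 + 28)/(3 - 26)) - 270 = (256 + 2*29/(-23)) - 270 = (256 + 2*(-1/23)*29) - 270 = (256 - 58/23) - 270 = 5830/23 - 270 = -380/23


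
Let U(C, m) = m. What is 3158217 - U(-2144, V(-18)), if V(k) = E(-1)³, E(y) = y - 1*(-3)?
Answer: 3158209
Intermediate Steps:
E(y) = 3 + y (E(y) = y + 3 = 3 + y)
V(k) = 8 (V(k) = (3 - 1)³ = 2³ = 8)
3158217 - U(-2144, V(-18)) = 3158217 - 1*8 = 3158217 - 8 = 3158209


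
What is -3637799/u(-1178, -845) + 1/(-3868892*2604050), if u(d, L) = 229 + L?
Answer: 104119472968772917/17630879372050 ≈ 5905.5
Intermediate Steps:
-3637799/u(-1178, -845) + 1/(-3868892*2604050) = -3637799/(229 - 845) + 1/(-3868892*2604050) = -3637799/(-616) - 1/3868892*1/2604050 = -3637799*(-1/616) - 1/10074788212600 = 330709/56 - 1/10074788212600 = 104119472968772917/17630879372050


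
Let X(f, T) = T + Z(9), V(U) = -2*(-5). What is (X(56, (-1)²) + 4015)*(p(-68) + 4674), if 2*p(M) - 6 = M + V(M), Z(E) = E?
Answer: 18708200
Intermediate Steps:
V(U) = 10
p(M) = 8 + M/2 (p(M) = 3 + (M + 10)/2 = 3 + (10 + M)/2 = 3 + (5 + M/2) = 8 + M/2)
X(f, T) = 9 + T (X(f, T) = T + 9 = 9 + T)
(X(56, (-1)²) + 4015)*(p(-68) + 4674) = ((9 + (-1)²) + 4015)*((8 + (½)*(-68)) + 4674) = ((9 + 1) + 4015)*((8 - 34) + 4674) = (10 + 4015)*(-26 + 4674) = 4025*4648 = 18708200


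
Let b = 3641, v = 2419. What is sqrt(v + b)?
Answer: 2*sqrt(1515) ≈ 77.846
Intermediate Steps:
sqrt(v + b) = sqrt(2419 + 3641) = sqrt(6060) = 2*sqrt(1515)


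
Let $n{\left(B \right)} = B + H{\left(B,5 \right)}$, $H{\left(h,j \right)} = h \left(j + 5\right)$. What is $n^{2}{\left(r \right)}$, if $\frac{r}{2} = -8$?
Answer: $30976$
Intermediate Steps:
$r = -16$ ($r = 2 \left(-8\right) = -16$)
$H{\left(h,j \right)} = h \left(5 + j\right)$
$n{\left(B \right)} = 11 B$ ($n{\left(B \right)} = B + B \left(5 + 5\right) = B + B 10 = B + 10 B = 11 B$)
$n^{2}{\left(r \right)} = \left(11 \left(-16\right)\right)^{2} = \left(-176\right)^{2} = 30976$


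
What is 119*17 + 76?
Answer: 2099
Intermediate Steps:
119*17 + 76 = 2023 + 76 = 2099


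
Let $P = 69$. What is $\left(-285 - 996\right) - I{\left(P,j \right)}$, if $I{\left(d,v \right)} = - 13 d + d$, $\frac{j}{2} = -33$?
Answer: $-453$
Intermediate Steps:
$j = -66$ ($j = 2 \left(-33\right) = -66$)
$I{\left(d,v \right)} = - 12 d$
$\left(-285 - 996\right) - I{\left(P,j \right)} = \left(-285 - 996\right) - \left(-12\right) 69 = \left(-285 - 996\right) - -828 = -1281 + 828 = -453$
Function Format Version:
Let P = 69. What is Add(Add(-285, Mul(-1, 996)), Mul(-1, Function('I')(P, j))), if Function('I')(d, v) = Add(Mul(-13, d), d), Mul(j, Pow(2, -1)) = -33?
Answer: -453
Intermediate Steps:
j = -66 (j = Mul(2, -33) = -66)
Function('I')(d, v) = Mul(-12, d)
Add(Add(-285, Mul(-1, 996)), Mul(-1, Function('I')(P, j))) = Add(Add(-285, Mul(-1, 996)), Mul(-1, Mul(-12, 69))) = Add(Add(-285, -996), Mul(-1, -828)) = Add(-1281, 828) = -453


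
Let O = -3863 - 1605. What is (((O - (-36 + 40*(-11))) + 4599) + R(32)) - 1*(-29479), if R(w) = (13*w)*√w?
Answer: 29086 + 1664*√2 ≈ 31439.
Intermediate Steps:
O = -5468
R(w) = 13*w^(3/2)
(((O - (-36 + 40*(-11))) + 4599) + R(32)) - 1*(-29479) = (((-5468 - (-36 + 40*(-11))) + 4599) + 13*32^(3/2)) - 1*(-29479) = (((-5468 - (-36 - 440)) + 4599) + 13*(128*√2)) + 29479 = (((-5468 - 1*(-476)) + 4599) + 1664*√2) + 29479 = (((-5468 + 476) + 4599) + 1664*√2) + 29479 = ((-4992 + 4599) + 1664*√2) + 29479 = (-393 + 1664*√2) + 29479 = 29086 + 1664*√2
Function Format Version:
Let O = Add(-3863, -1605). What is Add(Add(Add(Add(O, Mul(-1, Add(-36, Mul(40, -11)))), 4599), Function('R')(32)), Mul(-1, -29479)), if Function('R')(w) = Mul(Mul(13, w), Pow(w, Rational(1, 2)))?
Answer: Add(29086, Mul(1664, Pow(2, Rational(1, 2)))) ≈ 31439.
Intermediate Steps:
O = -5468
Function('R')(w) = Mul(13, Pow(w, Rational(3, 2)))
Add(Add(Add(Add(O, Mul(-1, Add(-36, Mul(40, -11)))), 4599), Function('R')(32)), Mul(-1, -29479)) = Add(Add(Add(Add(-5468, Mul(-1, Add(-36, Mul(40, -11)))), 4599), Mul(13, Pow(32, Rational(3, 2)))), Mul(-1, -29479)) = Add(Add(Add(Add(-5468, Mul(-1, Add(-36, -440))), 4599), Mul(13, Mul(128, Pow(2, Rational(1, 2))))), 29479) = Add(Add(Add(Add(-5468, Mul(-1, -476)), 4599), Mul(1664, Pow(2, Rational(1, 2)))), 29479) = Add(Add(Add(Add(-5468, 476), 4599), Mul(1664, Pow(2, Rational(1, 2)))), 29479) = Add(Add(Add(-4992, 4599), Mul(1664, Pow(2, Rational(1, 2)))), 29479) = Add(Add(-393, Mul(1664, Pow(2, Rational(1, 2)))), 29479) = Add(29086, Mul(1664, Pow(2, Rational(1, 2))))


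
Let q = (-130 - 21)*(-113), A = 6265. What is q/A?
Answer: 17063/6265 ≈ 2.7235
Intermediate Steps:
q = 17063 (q = -151*(-113) = 17063)
q/A = 17063/6265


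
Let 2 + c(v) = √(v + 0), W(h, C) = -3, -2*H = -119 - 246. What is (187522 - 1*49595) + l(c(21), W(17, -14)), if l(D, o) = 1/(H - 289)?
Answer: 29378449/213 ≈ 1.3793e+5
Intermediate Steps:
H = 365/2 (H = -(-119 - 246)/2 = -½*(-365) = 365/2 ≈ 182.50)
c(v) = -2 + √v (c(v) = -2 + √(v + 0) = -2 + √v)
l(D, o) = -2/213 (l(D, o) = 1/(365/2 - 289) = 1/(-213/2) = -2/213)
(187522 - 1*49595) + l(c(21), W(17, -14)) = (187522 - 1*49595) - 2/213 = (187522 - 49595) - 2/213 = 137927 - 2/213 = 29378449/213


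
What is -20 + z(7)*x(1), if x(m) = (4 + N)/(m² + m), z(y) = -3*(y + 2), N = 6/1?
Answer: -155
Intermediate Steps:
N = 6 (N = 6*1 = 6)
z(y) = -6 - 3*y (z(y) = -3*(2 + y) = -6 - 3*y)
x(m) = 10/(m + m²) (x(m) = (4 + 6)/(m² + m) = 10/(m + m²))
-20 + z(7)*x(1) = -20 + (-6 - 3*7)*(10/(1*(1 + 1))) = -20 + (-6 - 21)*(10*1/2) = -20 - 270/2 = -20 - 27*5 = -20 - 135 = -155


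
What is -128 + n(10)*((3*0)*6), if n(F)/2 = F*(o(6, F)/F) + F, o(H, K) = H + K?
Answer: -128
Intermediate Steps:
n(F) = 12 + 4*F (n(F) = 2*(F*((6 + F)/F) + F) = 2*((6 + F) + F) = 2*(6 + 2*F) = 12 + 4*F)
-128 + n(10)*((3*0)*6) = -128 + (12 + 4*10)*((3*0)*6) = -128 + (12 + 40)*(0*6) = -128 + 52*0 = -128 + 0 = -128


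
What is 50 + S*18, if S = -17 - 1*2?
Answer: -292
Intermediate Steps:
S = -19 (S = -17 - 2 = -19)
50 + S*18 = 50 - 19*18 = 50 - 342 = -292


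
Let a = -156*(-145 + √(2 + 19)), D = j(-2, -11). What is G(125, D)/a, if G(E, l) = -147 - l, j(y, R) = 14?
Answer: -23345/3276624 - 161*√21/3276624 ≈ -0.0073499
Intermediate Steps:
D = 14
a = 22620 - 156*√21 (a = -156*(-145 + √21) = 22620 - 156*√21 ≈ 21905.)
G(125, D)/a = (-147 - 1*14)/(22620 - 156*√21) = (-147 - 14)/(22620 - 156*√21) = -161/(22620 - 156*√21)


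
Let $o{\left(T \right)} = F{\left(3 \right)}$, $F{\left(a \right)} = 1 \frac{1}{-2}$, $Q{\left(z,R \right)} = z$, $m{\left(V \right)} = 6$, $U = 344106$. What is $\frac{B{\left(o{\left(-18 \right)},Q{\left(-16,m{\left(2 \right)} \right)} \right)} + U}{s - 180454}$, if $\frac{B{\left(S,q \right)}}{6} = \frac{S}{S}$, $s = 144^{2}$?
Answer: $- \frac{172056}{79859} \approx -2.1545$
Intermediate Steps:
$s = 20736$
$F{\left(a \right)} = - \frac{1}{2}$ ($F{\left(a \right)} = 1 \left(- \frac{1}{2}\right) = - \frac{1}{2}$)
$o{\left(T \right)} = - \frac{1}{2}$
$B{\left(S,q \right)} = 6$ ($B{\left(S,q \right)} = 6 \frac{S}{S} = 6 \cdot 1 = 6$)
$\frac{B{\left(o{\left(-18 \right)},Q{\left(-16,m{\left(2 \right)} \right)} \right)} + U}{s - 180454} = \frac{6 + 344106}{20736 - 180454} = \frac{344112}{-159718} = 344112 \left(- \frac{1}{159718}\right) = - \frac{172056}{79859}$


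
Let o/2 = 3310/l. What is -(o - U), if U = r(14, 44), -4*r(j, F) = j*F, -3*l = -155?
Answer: -8746/31 ≈ -282.13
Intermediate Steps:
l = 155/3 (l = -⅓*(-155) = 155/3 ≈ 51.667)
r(j, F) = -F*j/4 (r(j, F) = -j*F/4 = -F*j/4)
U = -154 (U = -¼*44*14 = -154)
o = 3972/31 (o = 2*(3310/(155/3)) = 2*(3310*(3/155)) = 2*(1986/31) = 3972/31 ≈ 128.13)
-(o - U) = -(3972/31 - 1*(-154)) = -(3972/31 + 154) = -1*8746/31 = -8746/31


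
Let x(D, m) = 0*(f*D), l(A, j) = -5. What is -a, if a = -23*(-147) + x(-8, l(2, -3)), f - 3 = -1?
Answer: -3381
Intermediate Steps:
f = 2 (f = 3 - 1 = 2)
x(D, m) = 0 (x(D, m) = 0*(2*D) = 0)
a = 3381 (a = -23*(-147) + 0 = 3381 + 0 = 3381)
-a = -1*3381 = -3381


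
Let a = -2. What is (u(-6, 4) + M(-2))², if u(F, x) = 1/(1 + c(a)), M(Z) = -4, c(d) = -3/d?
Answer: 324/25 ≈ 12.960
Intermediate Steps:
u(F, x) = ⅖ (u(F, x) = 1/(1 - 3/(-2)) = 1/(1 - 3*(-½)) = 1/(1 + 3/2) = 1/(5/2) = ⅖)
(u(-6, 4) + M(-2))² = (⅖ - 4)² = (-18/5)² = 324/25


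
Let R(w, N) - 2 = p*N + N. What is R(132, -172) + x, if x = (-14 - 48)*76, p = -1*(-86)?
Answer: -19674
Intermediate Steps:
p = 86
R(w, N) = 2 + 87*N (R(w, N) = 2 + (86*N + N) = 2 + 87*N)
x = -4712 (x = -62*76 = -4712)
R(132, -172) + x = (2 + 87*(-172)) - 4712 = (2 - 14964) - 4712 = -14962 - 4712 = -19674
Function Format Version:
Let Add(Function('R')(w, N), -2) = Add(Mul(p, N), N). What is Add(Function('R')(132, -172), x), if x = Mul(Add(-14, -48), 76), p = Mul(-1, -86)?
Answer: -19674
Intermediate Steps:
p = 86
Function('R')(w, N) = Add(2, Mul(87, N)) (Function('R')(w, N) = Add(2, Add(Mul(86, N), N)) = Add(2, Mul(87, N)))
x = -4712 (x = Mul(-62, 76) = -4712)
Add(Function('R')(132, -172), x) = Add(Add(2, Mul(87, -172)), -4712) = Add(Add(2, -14964), -4712) = Add(-14962, -4712) = -19674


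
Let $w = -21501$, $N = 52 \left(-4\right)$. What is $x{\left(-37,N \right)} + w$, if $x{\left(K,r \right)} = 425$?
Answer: $-21076$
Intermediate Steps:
$N = -208$
$x{\left(-37,N \right)} + w = 425 - 21501 = -21076$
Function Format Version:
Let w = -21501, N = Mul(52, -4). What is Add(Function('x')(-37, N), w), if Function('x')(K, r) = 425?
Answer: -21076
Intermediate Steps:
N = -208
Add(Function('x')(-37, N), w) = Add(425, -21501) = -21076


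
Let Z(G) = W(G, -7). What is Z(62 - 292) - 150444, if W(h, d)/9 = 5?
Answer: -150399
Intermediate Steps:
W(h, d) = 45 (W(h, d) = 9*5 = 45)
Z(G) = 45
Z(62 - 292) - 150444 = 45 - 150444 = -150399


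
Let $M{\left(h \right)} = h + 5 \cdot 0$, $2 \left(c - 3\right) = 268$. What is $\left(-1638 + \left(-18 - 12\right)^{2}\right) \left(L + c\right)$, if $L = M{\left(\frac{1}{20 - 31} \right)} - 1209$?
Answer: $\frac{8703234}{11} \approx 7.912 \cdot 10^{5}$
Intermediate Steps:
$c = 137$ ($c = 3 + \frac{1}{2} \cdot 268 = 3 + 134 = 137$)
$M{\left(h \right)} = h$ ($M{\left(h \right)} = h + 0 = h$)
$L = - \frac{13300}{11}$ ($L = \frac{1}{20 - 31} - 1209 = \frac{1}{-11} - 1209 = - \frac{1}{11} - 1209 = - \frac{13300}{11} \approx -1209.1$)
$\left(-1638 + \left(-18 - 12\right)^{2}\right) \left(L + c\right) = \left(-1638 + \left(-18 - 12\right)^{2}\right) \left(- \frac{13300}{11} + 137\right) = \left(-1638 + \left(-30\right)^{2}\right) \left(- \frac{11793}{11}\right) = \left(-1638 + 900\right) \left(- \frac{11793}{11}\right) = \left(-738\right) \left(- \frac{11793}{11}\right) = \frac{8703234}{11}$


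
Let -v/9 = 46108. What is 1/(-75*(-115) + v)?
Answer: -1/406347 ≈ -2.4610e-6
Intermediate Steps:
v = -414972 (v = -9*46108 = -414972)
1/(-75*(-115) + v) = 1/(-75*(-115) - 414972) = 1/(8625 - 414972) = 1/(-406347) = -1/406347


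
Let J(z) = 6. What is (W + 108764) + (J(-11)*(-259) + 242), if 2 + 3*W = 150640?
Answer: 472994/3 ≈ 1.5766e+5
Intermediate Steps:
W = 150638/3 (W = -⅔ + (⅓)*150640 = -⅔ + 150640/3 = 150638/3 ≈ 50213.)
(W + 108764) + (J(-11)*(-259) + 242) = (150638/3 + 108764) + (6*(-259) + 242) = 476930/3 + (-1554 + 242) = 476930/3 - 1312 = 472994/3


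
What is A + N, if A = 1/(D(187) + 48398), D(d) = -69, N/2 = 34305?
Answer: 3315852691/48329 ≈ 68610.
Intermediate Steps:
N = 68610 (N = 2*34305 = 68610)
A = 1/48329 (A = 1/(-69 + 48398) = 1/48329 ≈ 2.0692e-5)
A + N = 1/48329 + 68610 = 3315852691/48329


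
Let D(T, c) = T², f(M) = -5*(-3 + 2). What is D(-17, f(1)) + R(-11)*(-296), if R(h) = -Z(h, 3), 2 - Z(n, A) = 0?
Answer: 881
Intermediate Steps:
Z(n, A) = 2 (Z(n, A) = 2 - 1*0 = 2 + 0 = 2)
f(M) = 5 (f(M) = -5*(-1) = 5)
R(h) = -2 (R(h) = -1*2 = -2)
D(-17, f(1)) + R(-11)*(-296) = (-17)² - 2*(-296) = 289 + 592 = 881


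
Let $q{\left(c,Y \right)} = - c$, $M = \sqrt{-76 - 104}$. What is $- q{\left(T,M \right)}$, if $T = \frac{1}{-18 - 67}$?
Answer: $- \frac{1}{85} \approx -0.011765$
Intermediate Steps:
$M = 6 i \sqrt{5}$ ($M = \sqrt{-180} = 6 i \sqrt{5} \approx 13.416 i$)
$T = - \frac{1}{85}$ ($T = \frac{1}{-85} = - \frac{1}{85} \approx -0.011765$)
$- q{\left(T,M \right)} = - \frac{\left(-1\right) \left(-1\right)}{85} = \left(-1\right) \frac{1}{85} = - \frac{1}{85}$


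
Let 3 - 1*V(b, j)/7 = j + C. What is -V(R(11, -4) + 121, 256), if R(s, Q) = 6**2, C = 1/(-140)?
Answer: 35419/20 ≈ 1770.9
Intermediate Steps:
C = -1/140 ≈ -0.0071429
R(s, Q) = 36
V(b, j) = 421/20 - 7*j (V(b, j) = 21 - 7*(j - 1/140) = 21 - 7*(-1/140 + j) = 21 + (1/20 - 7*j) = 421/20 - 7*j)
-V(R(11, -4) + 121, 256) = -(421/20 - 7*256) = -(421/20 - 1792) = -1*(-35419/20) = 35419/20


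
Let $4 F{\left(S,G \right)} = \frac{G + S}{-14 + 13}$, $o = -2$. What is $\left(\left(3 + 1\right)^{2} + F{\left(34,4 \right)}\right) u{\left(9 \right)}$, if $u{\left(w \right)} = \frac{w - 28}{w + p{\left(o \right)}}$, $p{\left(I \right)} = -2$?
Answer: $- \frac{247}{14} \approx -17.643$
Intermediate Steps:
$u{\left(w \right)} = \frac{-28 + w}{-2 + w}$ ($u{\left(w \right)} = \frac{w - 28}{w - 2} = \frac{-28 + w}{-2 + w}$)
$F{\left(S,G \right)} = - \frac{G}{4} - \frac{S}{4}$ ($F{\left(S,G \right)} = \frac{\left(G + S\right) \frac{1}{-14 + 13}}{4} = \frac{\left(G + S\right) \frac{1}{-1}}{4} = \frac{\left(G + S\right) \left(-1\right)}{4} = \frac{- G - S}{4} = - \frac{G}{4} - \frac{S}{4}$)
$\left(\left(3 + 1\right)^{2} + F{\left(34,4 \right)}\right) u{\left(9 \right)} = \left(\left(3 + 1\right)^{2} - \frac{19}{2}\right) \frac{-28 + 9}{-2 + 9} = \left(4^{2} - \frac{19}{2}\right) \frac{1}{7} \left(-19\right) = \left(16 - \frac{19}{2}\right) \frac{1}{7} \left(-19\right) = \frac{13}{2} \left(- \frac{19}{7}\right) = - \frac{247}{14}$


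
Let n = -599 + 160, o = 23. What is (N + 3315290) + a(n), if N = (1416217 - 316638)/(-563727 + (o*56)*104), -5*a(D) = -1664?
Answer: 1424970689291/429775 ≈ 3.3156e+6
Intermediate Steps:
n = -439
a(D) = 1664/5 (a(D) = -⅕*(-1664) = 1664/5)
N = -1099579/429775 (N = (1416217 - 316638)/(-563727 + (23*56)*104) = 1099579/(-563727 + 1288*104) = 1099579/(-563727 + 133952) = 1099579/(-429775) = 1099579*(-1/429775) = -1099579/429775 ≈ -2.5585)
(N + 3315290) + a(n) = (-1099579/429775 + 3315290) + 1664/5 = 1424827660171/429775 + 1664/5 = 1424970689291/429775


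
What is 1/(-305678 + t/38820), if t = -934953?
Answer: -12940/3955784971 ≈ -3.2712e-6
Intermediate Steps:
1/(-305678 + t/38820) = 1/(-305678 - 934953/38820) = 1/(-305678 - 934953*1/38820) = 1/(-305678 - 311651/12940) = 1/(-3955784971/12940) = -12940/3955784971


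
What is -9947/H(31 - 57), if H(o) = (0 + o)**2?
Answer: -9947/676 ≈ -14.714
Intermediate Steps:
H(o) = o**2
-9947/H(31 - 57) = -9947/(31 - 57)**2 = -9947/((-26)**2) = -9947/676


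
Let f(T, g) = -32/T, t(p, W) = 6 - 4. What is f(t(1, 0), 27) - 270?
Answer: -286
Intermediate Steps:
t(p, W) = 2
f(t(1, 0), 27) - 270 = -32/2 - 270 = -32*1/2 - 270 = -16 - 270 = -286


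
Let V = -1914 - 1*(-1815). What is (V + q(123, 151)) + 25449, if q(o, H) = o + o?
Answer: 25596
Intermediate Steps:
V = -99 (V = -1914 + 1815 = -99)
q(o, H) = 2*o
(V + q(123, 151)) + 25449 = (-99 + 2*123) + 25449 = (-99 + 246) + 25449 = 147 + 25449 = 25596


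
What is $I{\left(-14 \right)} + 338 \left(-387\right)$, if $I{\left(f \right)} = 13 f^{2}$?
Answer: $-128258$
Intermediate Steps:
$I{\left(-14 \right)} + 338 \left(-387\right) = 13 \left(-14\right)^{2} + 338 \left(-387\right) = 13 \cdot 196 - 130806 = 2548 - 130806 = -128258$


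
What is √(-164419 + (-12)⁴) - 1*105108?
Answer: -105108 + I*√143683 ≈ -1.0511e+5 + 379.06*I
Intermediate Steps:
√(-164419 + (-12)⁴) - 1*105108 = √(-164419 + 20736) - 105108 = √(-143683) - 105108 = I*√143683 - 105108 = -105108 + I*√143683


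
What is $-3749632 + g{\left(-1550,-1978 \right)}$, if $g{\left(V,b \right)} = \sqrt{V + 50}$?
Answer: $-3749632 + 10 i \sqrt{15} \approx -3.7496 \cdot 10^{6} + 38.73 i$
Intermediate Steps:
$g{\left(V,b \right)} = \sqrt{50 + V}$
$-3749632 + g{\left(-1550,-1978 \right)} = -3749632 + \sqrt{50 - 1550} = -3749632 + \sqrt{-1500} = -3749632 + 10 i \sqrt{15}$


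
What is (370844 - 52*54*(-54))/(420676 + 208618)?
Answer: 261238/314647 ≈ 0.83026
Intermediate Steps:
(370844 - 52*54*(-54))/(420676 + 208618) = (370844 - 2808*(-54))/629294 = (370844 + 151632)*(1/629294) = 522476*(1/629294) = 261238/314647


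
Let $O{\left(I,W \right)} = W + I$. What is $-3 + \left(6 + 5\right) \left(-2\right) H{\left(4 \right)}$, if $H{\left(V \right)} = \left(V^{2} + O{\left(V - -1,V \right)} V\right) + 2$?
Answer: $-1191$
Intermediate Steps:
$O{\left(I,W \right)} = I + W$
$H{\left(V \right)} = 2 + V^{2} + V \left(1 + 2 V\right)$ ($H{\left(V \right)} = \left(V^{2} + \left(\left(V - -1\right) + V\right) V\right) + 2 = \left(V^{2} + \left(\left(V + 1\right) + V\right) V\right) + 2 = \left(V^{2} + \left(\left(1 + V\right) + V\right) V\right) + 2 = \left(V^{2} + \left(1 + 2 V\right) V\right) + 2 = \left(V^{2} + V \left(1 + 2 V\right)\right) + 2 = 2 + V^{2} + V \left(1 + 2 V\right)$)
$-3 + \left(6 + 5\right) \left(-2\right) H{\left(4 \right)} = -3 + \left(6 + 5\right) \left(-2\right) \left(2 + 4 + 3 \cdot 4^{2}\right) = -3 + 11 \left(-2\right) \left(2 + 4 + 3 \cdot 16\right) = -3 - 22 \left(2 + 4 + 48\right) = -3 - 1188 = -1191$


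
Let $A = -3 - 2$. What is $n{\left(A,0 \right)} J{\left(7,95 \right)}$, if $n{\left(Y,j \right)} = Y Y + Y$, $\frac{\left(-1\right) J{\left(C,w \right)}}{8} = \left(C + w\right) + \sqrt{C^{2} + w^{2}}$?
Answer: $-16320 - 160 \sqrt{9074} \approx -31561.0$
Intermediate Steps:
$A = -5$ ($A = -3 - 2 = -5$)
$J{\left(C,w \right)} = - 8 C - 8 w - 8 \sqrt{C^{2} + w^{2}}$ ($J{\left(C,w \right)} = - 8 \left(\left(C + w\right) + \sqrt{C^{2} + w^{2}}\right) = - 8 \left(C + w + \sqrt{C^{2} + w^{2}}\right) = - 8 C - 8 w - 8 \sqrt{C^{2} + w^{2}}$)
$n{\left(Y,j \right)} = Y + Y^{2}$ ($n{\left(Y,j \right)} = Y^{2} + Y = Y + Y^{2}$)
$n{\left(A,0 \right)} J{\left(7,95 \right)} = - 5 \left(1 - 5\right) \left(\left(-8\right) 7 - 760 - 8 \sqrt{7^{2} + 95^{2}}\right) = \left(-5\right) \left(-4\right) \left(-56 - 760 - 8 \sqrt{49 + 9025}\right) = 20 \left(-56 - 760 - 8 \sqrt{9074}\right) = 20 \left(-816 - 8 \sqrt{9074}\right) = -16320 - 160 \sqrt{9074}$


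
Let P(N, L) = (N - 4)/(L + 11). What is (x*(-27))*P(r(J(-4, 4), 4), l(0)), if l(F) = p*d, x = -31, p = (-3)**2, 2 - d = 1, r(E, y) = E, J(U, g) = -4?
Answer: -1674/5 ≈ -334.80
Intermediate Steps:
d = 1 (d = 2 - 1*1 = 2 - 1 = 1)
p = 9
l(F) = 9 (l(F) = 9*1 = 9)
P(N, L) = (-4 + N)/(11 + L)
(x*(-27))*P(r(J(-4, 4), 4), l(0)) = (-31*(-27))*((-4 - 4)/(11 + 9)) = 837*(-8/20) = 837*((1/20)*(-8)) = 837*(-2/5) = -1674/5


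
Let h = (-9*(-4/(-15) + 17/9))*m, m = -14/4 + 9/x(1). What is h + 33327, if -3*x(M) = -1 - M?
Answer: 33133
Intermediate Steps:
x(M) = ⅓ + M/3 (x(M) = -(-1 - M)/3 = ⅓ + M/3)
m = 10 (m = -14/4 + 9/(⅓ + (⅓)*1) = -14*¼ + 9/(⅓ + ⅓) = -7/2 + 9/(⅔) = -7/2 + 9*(3/2) = -7/2 + 27/2 = 10)
h = -194 (h = -9*(-4/(-15) + 17/9)*10 = -9*(-4*(-1/15) + 17*(⅑))*10 = -9*(4/15 + 17/9)*10 = -9*97/45*10 = -97/5*10 = -194)
h + 33327 = -194 + 33327 = 33133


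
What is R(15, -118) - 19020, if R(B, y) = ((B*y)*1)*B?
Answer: -45570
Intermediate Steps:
R(B, y) = y*B**2 (R(B, y) = (B*y)*B = y*B**2)
R(15, -118) - 19020 = -118*15**2 - 19020 = -118*225 - 19020 = -26550 - 19020 = -45570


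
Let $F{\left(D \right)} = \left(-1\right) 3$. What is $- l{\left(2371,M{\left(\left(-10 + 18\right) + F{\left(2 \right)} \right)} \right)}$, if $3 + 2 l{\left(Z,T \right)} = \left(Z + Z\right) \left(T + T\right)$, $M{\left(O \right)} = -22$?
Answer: $\frac{208651}{2} \approx 1.0433 \cdot 10^{5}$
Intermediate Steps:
$F{\left(D \right)} = -3$
$l{\left(Z,T \right)} = - \frac{3}{2} + 2 T Z$ ($l{\left(Z,T \right)} = - \frac{3}{2} + \frac{\left(Z + Z\right) \left(T + T\right)}{2} = - \frac{3}{2} + \frac{2 Z 2 T}{2} = - \frac{3}{2} + \frac{4 T Z}{2} = - \frac{3}{2} + 2 T Z$)
$- l{\left(2371,M{\left(\left(-10 + 18\right) + F{\left(2 \right)} \right)} \right)} = - (- \frac{3}{2} + 2 \left(-22\right) 2371) = - (- \frac{3}{2} - 104324) = \left(-1\right) \left(- \frac{208651}{2}\right) = \frac{208651}{2}$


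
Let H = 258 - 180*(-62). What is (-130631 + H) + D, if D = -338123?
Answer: -457336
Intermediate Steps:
H = 11418 (H = 258 + 11160 = 11418)
(-130631 + H) + D = (-130631 + 11418) - 338123 = -119213 - 338123 = -457336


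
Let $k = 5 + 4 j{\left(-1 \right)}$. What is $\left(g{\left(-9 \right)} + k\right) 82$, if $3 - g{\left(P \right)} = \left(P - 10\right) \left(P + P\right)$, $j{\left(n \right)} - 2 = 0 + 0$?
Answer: $-26732$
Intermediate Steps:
$j{\left(n \right)} = 2$ ($j{\left(n \right)} = 2 + \left(0 + 0\right) = 2 + 0 = 2$)
$k = 13$ ($k = 5 + 4 \cdot 2 = 5 + 8 = 13$)
$g{\left(P \right)} = 3 - 2 P \left(-10 + P\right)$ ($g{\left(P \right)} = 3 - \left(P - 10\right) \left(P + P\right) = 3 - \left(-10 + P\right) 2 P = 3 - 2 P \left(-10 + P\right)$)
$\left(g{\left(-9 \right)} + k\right) 82 = \left(\left(3 - 2 \left(-9\right)^{2} + 20 \left(-9\right)\right) + 13\right) 82 = \left(\left(3 - 162 - 180\right) + 13\right) 82 = \left(-339 + 13\right) 82 = \left(-326\right) 82 = -26732$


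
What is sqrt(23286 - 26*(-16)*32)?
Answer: sqrt(36598) ≈ 191.31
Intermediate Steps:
sqrt(23286 - 26*(-16)*32) = sqrt(23286 + 416*32) = sqrt(23286 + 13312) = sqrt(36598)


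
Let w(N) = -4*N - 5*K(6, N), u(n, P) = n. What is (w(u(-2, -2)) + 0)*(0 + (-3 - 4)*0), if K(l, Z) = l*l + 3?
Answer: 0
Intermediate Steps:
K(l, Z) = 3 + l² (K(l, Z) = l² + 3 = 3 + l²)
w(N) = -195 - 4*N (w(N) = -4*N - 5*(3 + 6²) = -4*N - 5*(3 + 36) = -4*N - 5*39 = -4*N - 195 = -195 - 4*N)
(w(u(-2, -2)) + 0)*(0 + (-3 - 4)*0) = ((-195 - 4*(-2)) + 0)*(0 + (-3 - 4)*0) = ((-195 + 8) + 0)*(0 - 7*0) = (-187 + 0)*(0 + 0) = -187*0 = 0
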